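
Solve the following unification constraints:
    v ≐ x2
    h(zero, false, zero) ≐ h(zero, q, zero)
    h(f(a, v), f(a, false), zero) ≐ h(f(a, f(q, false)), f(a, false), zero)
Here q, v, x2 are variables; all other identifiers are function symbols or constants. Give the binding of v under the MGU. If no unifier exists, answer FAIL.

Bind v := x2; substituting into the one remaining equation that mentions v gives: h(f(a, x2), f(a, false), zero) ≐ h(f(a, f(q, false)), f(a, false), zero).
Decompose h/3: zero ≐ zero,  false ≐ q,  zero ≐ zero.
Delete trivial equation zero ≐ zero.
Bind q := false; substituting into the one remaining equation that mentions q gives: h(f(a, x2), f(a, false), zero) ≐ h(f(a, f(false, false)), f(a, false), zero).
Delete trivial equation zero ≐ zero.
Decompose h/3: f(a, x2) ≐ f(a, f(false, false)),  f(a, false) ≐ f(a, false),  zero ≐ zero.
Decompose f/2: a ≐ a,  x2 ≐ f(false, false).
Delete trivial equation a ≐ a.
Bind x2 := f(false, false); no other remaining equation mentions x2. Substituting into the earlier binding gives v := f(false, false).
Delete trivial equation f(a, false) ≐ f(a, false).
Delete trivial equation zero ≐ zero.
MGU = { v ↦ f(false, false), q ↦ false, x2 ↦ f(false, false) }, so v ↦ f(false, false).

f(false, false)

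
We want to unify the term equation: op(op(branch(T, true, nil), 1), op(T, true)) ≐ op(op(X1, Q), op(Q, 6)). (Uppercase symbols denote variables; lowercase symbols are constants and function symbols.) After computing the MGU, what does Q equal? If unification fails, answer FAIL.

Decompose op/2: op(branch(T, true, nil), 1) ≐ op(X1, Q),  op(T, true) ≐ op(Q, 6).
Decompose op/2: branch(T, true, nil) ≐ X1,  1 ≐ Q.
Bind X1 := branch(T, true, nil); no other remaining equation mentions X1.
Bind Q := 1; substituting into the remaining equation gives: op(T, true) ≐ op(1, 6).
Decompose op/2: T ≐ 1,  true ≐ 6.
Bind T := 1; no other remaining equation mentions T. Substituting into the earlier binding gives X1 := branch(1, true, nil).
Clash: constants true and 6 differ; no unifier exists.

FAIL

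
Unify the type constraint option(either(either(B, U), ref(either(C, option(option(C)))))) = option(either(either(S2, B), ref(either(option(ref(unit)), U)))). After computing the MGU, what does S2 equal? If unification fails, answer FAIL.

Decompose option/1: either(either(B, U), ref(either(C, option(option(C))))) = either(either(S2, B), ref(either(option(ref(unit)), U))).
Decompose either/2: either(B, U) = either(S2, B),  ref(either(C, option(option(C)))) = ref(either(option(ref(unit)), U)).
Decompose either/2: B = S2,  U = B.
Bind B := S2; substituting into the one remaining equation that mentions B gives: U = S2.
Bind U := S2; substituting into the remaining equation gives: ref(either(C, option(option(C)))) = ref(either(option(ref(unit)), S2)).
Decompose ref/1: either(C, option(option(C))) = either(option(ref(unit)), S2).
Decompose either/2: C = option(ref(unit)),  option(option(C)) = S2.
Bind C := option(ref(unit)); substituting into the remaining equation gives: option(option(option(ref(unit)))) = S2.
Bind S2 := option(option(option(ref(unit)))). Substituting into the earlier bindings gives B := option(option(option(ref(unit)))), U := option(option(option(ref(unit)))).
MGU = { B := option(option(option(ref(unit)))), U := option(option(option(ref(unit)))), C := option(ref(unit)), S2 := option(option(option(ref(unit)))) }, so S2 := option(option(option(ref(unit)))).

option(option(option(ref(unit))))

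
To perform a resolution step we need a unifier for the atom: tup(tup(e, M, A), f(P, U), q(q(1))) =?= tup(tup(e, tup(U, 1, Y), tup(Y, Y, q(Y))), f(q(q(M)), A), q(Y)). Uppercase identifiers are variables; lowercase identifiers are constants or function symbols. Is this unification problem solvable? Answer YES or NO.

YES

Decompose tup/3: tup(e, M, A) =?= tup(e, tup(U, 1, Y), tup(Y, Y, q(Y))),  f(P, U) =?= f(q(q(M)), A),  q(q(1)) =?= q(Y).
Decompose tup/3: e =?= e,  M =?= tup(U, 1, Y),  A =?= tup(Y, Y, q(Y)).
Delete trivial equation e =?= e.
Bind M := tup(U, 1, Y); substituting into the one remaining equation that mentions M gives: f(P, U) =?= f(q(q(tup(U, 1, Y))), A).
Bind A := tup(Y, Y, q(Y)); substituting into the one remaining equation that mentions A gives: f(P, U) =?= f(q(q(tup(U, 1, Y))), tup(Y, Y, q(Y))).
Decompose f/2: P =?= q(q(tup(U, 1, Y))),  U =?= tup(Y, Y, q(Y)).
Bind P := q(q(tup(U, 1, Y))); no other remaining equation mentions P.
Bind U := tup(Y, Y, q(Y)); no other remaining equation mentions U. Substituting into the earlier bindings gives M := tup(tup(Y, Y, q(Y)), 1, Y), P := q(q(tup(tup(Y, Y, q(Y)), 1, Y))).
Decompose q/1: q(1) =?= Y.
Bind Y := q(1). Substituting into the earlier bindings gives M := tup(tup(q(1), q(1), q(q(1))), 1, q(1)), A := tup(q(1), q(1), q(q(1))), P := q(q(tup(tup(q(1), q(1), q(q(1))), 1, q(1)))), U := tup(q(1), q(1), q(q(1))).
No equations remain and no clash or occurs-check failure arose, so a unifier exists.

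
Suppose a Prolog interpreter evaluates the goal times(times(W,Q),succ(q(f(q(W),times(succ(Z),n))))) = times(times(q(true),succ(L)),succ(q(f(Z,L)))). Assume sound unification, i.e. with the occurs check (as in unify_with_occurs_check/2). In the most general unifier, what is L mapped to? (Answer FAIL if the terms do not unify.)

Decompose times/2: times(W,Q) = times(q(true),succ(L)),  succ(q(f(q(W),times(succ(Z),n)))) = succ(q(f(Z,L))).
Decompose times/2: W = q(true),  Q = succ(L).
Bind W := q(true); substituting into the one remaining equation that mentions W gives: succ(q(f(q(q(true)),times(succ(Z),n)))) = succ(q(f(Z,L))).
Bind Q := succ(L); no other remaining equation mentions Q.
Decompose succ/1: q(f(q(q(true)),times(succ(Z),n))) = q(f(Z,L)).
Decompose q/1: f(q(q(true)),times(succ(Z),n)) = f(Z,L).
Decompose f/2: q(q(true)) = Z,  times(succ(Z),n) = L.
Bind Z := q(q(true)); substituting into the remaining equation gives: times(succ(q(q(true))),n) = L.
Bind L := times(succ(q(q(true))),n). Substituting into the earlier binding gives Q := succ(times(succ(q(q(true))),n)).
MGU = { W -> q(true), Q -> succ(times(succ(q(q(true))),n)), Z -> q(q(true)), L -> times(succ(q(q(true))),n) }, so L -> times(succ(q(q(true))),n).

times(succ(q(q(true))),n)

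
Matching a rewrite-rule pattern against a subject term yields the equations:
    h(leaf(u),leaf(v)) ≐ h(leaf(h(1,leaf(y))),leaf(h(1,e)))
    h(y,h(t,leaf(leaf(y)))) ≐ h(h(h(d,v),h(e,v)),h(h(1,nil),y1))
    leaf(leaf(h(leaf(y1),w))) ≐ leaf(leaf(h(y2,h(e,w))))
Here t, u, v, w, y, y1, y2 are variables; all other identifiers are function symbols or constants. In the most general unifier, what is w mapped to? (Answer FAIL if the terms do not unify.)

FAIL

Decompose h/2: leaf(u) ≐ leaf(h(1,leaf(y))),  leaf(v) ≐ leaf(h(1,e)).
Decompose leaf/1: u ≐ h(1,leaf(y)).
Bind u := h(1,leaf(y)); no other remaining equation mentions u.
Decompose leaf/1: v ≐ h(1,e).
Bind v := h(1,e); substituting into the one remaining equation that mentions v gives: h(y,h(t,leaf(leaf(y)))) ≐ h(h(h(d,h(1,e)),h(e,h(1,e))),h(h(1,nil),y1)).
Decompose h/2: y ≐ h(h(d,h(1,e)),h(e,h(1,e))),  h(t,leaf(leaf(y))) ≐ h(h(1,nil),y1).
Bind y := h(h(d,h(1,e)),h(e,h(1,e))); substituting into the one remaining equation that mentions y gives: h(t,leaf(leaf(h(h(d,h(1,e)),h(e,h(1,e)))))) ≐ h(h(1,nil),y1). Substituting into the earlier binding gives u := h(1,leaf(h(h(d,h(1,e)),h(e,h(1,e))))).
Decompose h/2: t ≐ h(1,nil),  leaf(leaf(h(h(d,h(1,e)),h(e,h(1,e))))) ≐ y1.
Bind t := h(1,nil); no other remaining equation mentions t.
Bind y1 := leaf(leaf(h(h(d,h(1,e)),h(e,h(1,e))))); substituting into the remaining equation gives: leaf(leaf(h(leaf(leaf(leaf(h(h(d,h(1,e)),h(e,h(1,e)))))),w))) ≐ leaf(leaf(h(y2,h(e,w)))).
Decompose leaf/1: leaf(h(leaf(leaf(leaf(h(h(d,h(1,e)),h(e,h(1,e)))))),w)) ≐ leaf(h(y2,h(e,w))).
Decompose leaf/1: h(leaf(leaf(leaf(h(h(d,h(1,e)),h(e,h(1,e)))))),w) ≐ h(y2,h(e,w)).
Decompose h/2: leaf(leaf(leaf(h(h(d,h(1,e)),h(e,h(1,e)))))) ≐ y2,  w ≐ h(e,w).
Bind y2 := leaf(leaf(leaf(h(h(d,h(1,e)),h(e,h(1,e)))))); no other remaining equation mentions y2.
Occurs check fails: w occurs in h(e,w); the equation w ≐ h(e,w) has no finite solution.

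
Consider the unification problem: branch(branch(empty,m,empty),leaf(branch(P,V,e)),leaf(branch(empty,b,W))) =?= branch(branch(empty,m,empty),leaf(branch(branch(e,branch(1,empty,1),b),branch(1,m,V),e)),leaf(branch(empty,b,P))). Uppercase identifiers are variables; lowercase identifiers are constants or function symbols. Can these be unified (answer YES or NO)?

NO

Decompose branch/3: branch(empty,m,empty) =?= branch(empty,m,empty),  leaf(branch(P,V,e)) =?= leaf(branch(branch(e,branch(1,empty,1),b),branch(1,m,V),e)),  leaf(branch(empty,b,W)) =?= leaf(branch(empty,b,P)).
Delete trivial equation branch(empty,m,empty) =?= branch(empty,m,empty).
Decompose leaf/1: branch(P,V,e) =?= branch(branch(e,branch(1,empty,1),b),branch(1,m,V),e).
Decompose branch/3: P =?= branch(e,branch(1,empty,1),b),  V =?= branch(1,m,V),  e =?= e.
Bind P := branch(e,branch(1,empty,1),b); substituting into the one remaining equation that mentions P gives: leaf(branch(empty,b,W)) =?= leaf(branch(empty,b,branch(e,branch(1,empty,1),b))).
Occurs check fails: V occurs in branch(1,m,V); the equation V =?= branch(1,m,V) has no finite solution.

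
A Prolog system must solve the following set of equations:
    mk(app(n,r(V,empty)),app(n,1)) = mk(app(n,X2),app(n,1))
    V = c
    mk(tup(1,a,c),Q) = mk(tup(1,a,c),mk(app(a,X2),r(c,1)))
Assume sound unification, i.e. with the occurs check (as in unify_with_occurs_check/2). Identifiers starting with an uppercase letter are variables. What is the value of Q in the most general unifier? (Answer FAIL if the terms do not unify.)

Decompose mk/2: app(n,r(V,empty)) = app(n,X2),  app(n,1) = app(n,1).
Decompose app/2: n = n,  r(V,empty) = X2.
Delete trivial equation n = n.
Bind X2 := r(V,empty); substituting into the one remaining equation that mentions X2 gives: mk(tup(1,a,c),Q) = mk(tup(1,a,c),mk(app(a,r(V,empty)),r(c,1))).
Delete trivial equation app(n,1) = app(n,1).
Bind V := c; substituting into the remaining equation gives: mk(tup(1,a,c),Q) = mk(tup(1,a,c),mk(app(a,r(c,empty)),r(c,1))). Substituting into the earlier binding gives X2 := r(c,empty).
Decompose mk/2: tup(1,a,c) = tup(1,a,c),  Q = mk(app(a,r(c,empty)),r(c,1)).
Delete trivial equation tup(1,a,c) = tup(1,a,c).
Bind Q := mk(app(a,r(c,empty)),r(c,1)).
MGU = { X2 -> r(c,empty), V -> c, Q -> mk(app(a,r(c,empty)),r(c,1)) }, so Q -> mk(app(a,r(c,empty)),r(c,1)).

mk(app(a,r(c,empty)),r(c,1))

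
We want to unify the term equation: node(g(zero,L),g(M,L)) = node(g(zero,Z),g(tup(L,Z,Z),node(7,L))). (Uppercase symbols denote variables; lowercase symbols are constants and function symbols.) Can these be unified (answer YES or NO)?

Decompose node/2: g(zero,L) = g(zero,Z),  g(M,L) = g(tup(L,Z,Z),node(7,L)).
Decompose g/2: zero = zero,  L = Z.
Delete trivial equation zero = zero.
Bind L := Z; substituting into the remaining equation gives: g(M,Z) = g(tup(Z,Z,Z),node(7,Z)).
Decompose g/2: M = tup(Z,Z,Z),  Z = node(7,Z).
Bind M := tup(Z,Z,Z); no other remaining equation mentions M.
Occurs check fails: Z occurs in node(7,Z); the equation Z = node(7,Z) has no finite solution.

NO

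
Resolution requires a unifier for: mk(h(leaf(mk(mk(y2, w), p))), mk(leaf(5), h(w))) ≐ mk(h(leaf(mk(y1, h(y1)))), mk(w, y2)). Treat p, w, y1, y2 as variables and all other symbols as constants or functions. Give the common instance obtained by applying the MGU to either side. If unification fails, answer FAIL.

mk(h(leaf(mk(mk(h(leaf(5)), leaf(5)), h(mk(h(leaf(5)), leaf(5)))))), mk(leaf(5), h(leaf(5))))

Decompose mk/2: h(leaf(mk(mk(y2, w), p))) ≐ h(leaf(mk(y1, h(y1)))),  mk(leaf(5), h(w)) ≐ mk(w, y2).
Decompose h/1: leaf(mk(mk(y2, w), p)) ≐ leaf(mk(y1, h(y1))).
Decompose leaf/1: mk(mk(y2, w), p) ≐ mk(y1, h(y1)).
Decompose mk/2: mk(y2, w) ≐ y1,  p ≐ h(y1).
Bind y1 := mk(y2, w); substituting into the one remaining equation that mentions y1 gives: p ≐ h(mk(y2, w)).
Bind p := h(mk(y2, w)); no other remaining equation mentions p.
Decompose mk/2: leaf(5) ≐ w,  h(w) ≐ y2.
Bind w := leaf(5); substituting into the remaining equation gives: h(leaf(5)) ≐ y2. Substituting into the earlier bindings gives y1 := mk(y2, leaf(5)), p := h(mk(y2, leaf(5))).
Bind y2 := h(leaf(5)). Substituting into the earlier bindings gives y1 := mk(h(leaf(5)), leaf(5)), p := h(mk(h(leaf(5)), leaf(5))).
Applying the MGU to either side gives mk(h(leaf(mk(mk(h(leaf(5)), leaf(5)), h(mk(h(leaf(5)), leaf(5)))))), mk(leaf(5), h(leaf(5)))).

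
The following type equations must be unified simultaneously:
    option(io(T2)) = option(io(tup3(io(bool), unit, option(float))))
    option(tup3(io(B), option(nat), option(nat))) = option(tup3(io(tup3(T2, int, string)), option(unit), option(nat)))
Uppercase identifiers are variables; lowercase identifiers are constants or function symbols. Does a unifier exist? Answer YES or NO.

Decompose option/1: io(T2) = io(tup3(io(bool), unit, option(float))).
Decompose io/1: T2 = tup3(io(bool), unit, option(float)).
Bind T2 := tup3(io(bool), unit, option(float)); substituting into the remaining equation gives: option(tup3(io(B), option(nat), option(nat))) = option(tup3(io(tup3(tup3(io(bool), unit, option(float)), int, string)), option(unit), option(nat))).
Decompose option/1: tup3(io(B), option(nat), option(nat)) = tup3(io(tup3(tup3(io(bool), unit, option(float)), int, string)), option(unit), option(nat)).
Decompose tup3/3: io(B) = io(tup3(tup3(io(bool), unit, option(float)), int, string)),  option(nat) = option(unit),  option(nat) = option(nat).
Decompose io/1: B = tup3(tup3(io(bool), unit, option(float)), int, string).
Bind B := tup3(tup3(io(bool), unit, option(float)), int, string); no other remaining equation mentions B.
Decompose option/1: nat = unit.
Clash: constants nat and unit differ; no unifier exists.

NO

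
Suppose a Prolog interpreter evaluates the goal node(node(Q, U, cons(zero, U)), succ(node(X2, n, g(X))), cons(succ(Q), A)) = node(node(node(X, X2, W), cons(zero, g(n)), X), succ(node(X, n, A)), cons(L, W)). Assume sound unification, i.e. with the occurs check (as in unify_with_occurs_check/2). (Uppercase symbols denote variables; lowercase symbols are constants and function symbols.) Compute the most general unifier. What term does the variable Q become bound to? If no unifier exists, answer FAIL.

node(cons(zero, cons(zero, g(n))), cons(zero, cons(zero, g(n))), g(cons(zero, cons(zero, g(n)))))

Decompose node/3: node(Q, U, cons(zero, U)) = node(node(X, X2, W), cons(zero, g(n)), X),  succ(node(X2, n, g(X))) = succ(node(X, n, A)),  cons(succ(Q), A) = cons(L, W).
Decompose node/3: Q = node(X, X2, W),  U = cons(zero, g(n)),  cons(zero, U) = X.
Bind Q := node(X, X2, W); substituting into the one remaining equation that mentions Q gives: cons(succ(node(X, X2, W)), A) = cons(L, W).
Bind U := cons(zero, g(n)); substituting into the one remaining equation that mentions U gives: cons(zero, cons(zero, g(n))) = X.
Bind X := cons(zero, cons(zero, g(n))); substituting into the remaining equations gives: succ(node(X2, n, g(cons(zero, cons(zero, g(n)))))) = succ(node(cons(zero, cons(zero, g(n))), n, A)),  cons(succ(node(cons(zero, cons(zero, g(n))), X2, W)), A) = cons(L, W). Substituting into the earlier binding gives Q := node(cons(zero, cons(zero, g(n))), X2, W).
Decompose succ/1: node(X2, n, g(cons(zero, cons(zero, g(n))))) = node(cons(zero, cons(zero, g(n))), n, A).
Decompose node/3: X2 = cons(zero, cons(zero, g(n))),  n = n,  g(cons(zero, cons(zero, g(n)))) = A.
Bind X2 := cons(zero, cons(zero, g(n))); substituting into the one remaining equation that mentions X2 gives: cons(succ(node(cons(zero, cons(zero, g(n))), cons(zero, cons(zero, g(n))), W)), A) = cons(L, W). Substituting into the earlier binding gives Q := node(cons(zero, cons(zero, g(n))), cons(zero, cons(zero, g(n))), W).
Delete trivial equation n = n.
Bind A := g(cons(zero, cons(zero, g(n)))); substituting into the remaining equation gives: cons(succ(node(cons(zero, cons(zero, g(n))), cons(zero, cons(zero, g(n))), W)), g(cons(zero, cons(zero, g(n))))) = cons(L, W).
Decompose cons/2: succ(node(cons(zero, cons(zero, g(n))), cons(zero, cons(zero, g(n))), W)) = L,  g(cons(zero, cons(zero, g(n)))) = W.
Bind L := succ(node(cons(zero, cons(zero, g(n))), cons(zero, cons(zero, g(n))), W)); no other remaining equation mentions L.
Bind W := g(cons(zero, cons(zero, g(n)))). Substituting into the earlier bindings gives Q := node(cons(zero, cons(zero, g(n))), cons(zero, cons(zero, g(n))), g(cons(zero, cons(zero, g(n))))), L := succ(node(cons(zero, cons(zero, g(n))), cons(zero, cons(zero, g(n))), g(cons(zero, cons(zero, g(n)))))).
MGU = { Q -> node(cons(zero, cons(zero, g(n))), cons(zero, cons(zero, g(n))), g(cons(zero, cons(zero, g(n))))), U -> cons(zero, g(n)), X -> cons(zero, cons(zero, g(n))), X2 -> cons(zero, cons(zero, g(n))), A -> g(cons(zero, cons(zero, g(n)))), L -> succ(node(cons(zero, cons(zero, g(n))), cons(zero, cons(zero, g(n))), g(cons(zero, cons(zero, g(n)))))), W -> g(cons(zero, cons(zero, g(n)))) }, so Q -> node(cons(zero, cons(zero, g(n))), cons(zero, cons(zero, g(n))), g(cons(zero, cons(zero, g(n))))).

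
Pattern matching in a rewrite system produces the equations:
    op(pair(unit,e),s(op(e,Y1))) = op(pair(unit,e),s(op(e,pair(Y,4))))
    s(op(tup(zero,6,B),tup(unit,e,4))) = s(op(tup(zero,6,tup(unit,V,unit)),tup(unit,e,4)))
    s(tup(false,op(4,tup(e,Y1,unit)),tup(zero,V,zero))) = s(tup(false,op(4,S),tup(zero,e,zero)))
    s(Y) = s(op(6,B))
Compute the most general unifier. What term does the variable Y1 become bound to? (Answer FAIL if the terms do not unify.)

pair(op(6,tup(unit,e,unit)),4)

Decompose op/2: pair(unit,e) = pair(unit,e),  s(op(e,Y1)) = s(op(e,pair(Y,4))).
Delete trivial equation pair(unit,e) = pair(unit,e).
Decompose s/1: op(e,Y1) = op(e,pair(Y,4)).
Decompose op/2: e = e,  Y1 = pair(Y,4).
Delete trivial equation e = e.
Bind Y1 := pair(Y,4); substituting into the one remaining equation that mentions Y1 gives: s(tup(false,op(4,tup(e,pair(Y,4),unit)),tup(zero,V,zero))) = s(tup(false,op(4,S),tup(zero,e,zero))).
Decompose s/1: op(tup(zero,6,B),tup(unit,e,4)) = op(tup(zero,6,tup(unit,V,unit)),tup(unit,e,4)).
Decompose op/2: tup(zero,6,B) = tup(zero,6,tup(unit,V,unit)),  tup(unit,e,4) = tup(unit,e,4).
Decompose tup/3: zero = zero,  6 = 6,  B = tup(unit,V,unit).
Delete trivial equation zero = zero.
Delete trivial equation 6 = 6.
Bind B := tup(unit,V,unit); substituting into the one remaining equation that mentions B gives: s(Y) = s(op(6,tup(unit,V,unit))).
Delete trivial equation tup(unit,e,4) = tup(unit,e,4).
Decompose s/1: tup(false,op(4,tup(e,pair(Y,4),unit)),tup(zero,V,zero)) = tup(false,op(4,S),tup(zero,e,zero)).
Decompose tup/3: false = false,  op(4,tup(e,pair(Y,4),unit)) = op(4,S),  tup(zero,V,zero) = tup(zero,e,zero).
Delete trivial equation false = false.
Decompose op/2: 4 = 4,  tup(e,pair(Y,4),unit) = S.
Delete trivial equation 4 = 4.
Bind S := tup(e,pair(Y,4),unit); no other remaining equation mentions S.
Decompose tup/3: zero = zero,  V = e,  zero = zero.
Delete trivial equation zero = zero.
Bind V := e; substituting into the one remaining equation that mentions V gives: s(Y) = s(op(6,tup(unit,e,unit))). Substituting into the earlier binding gives B := tup(unit,e,unit).
Delete trivial equation zero = zero.
Decompose s/1: Y = op(6,tup(unit,e,unit)).
Bind Y := op(6,tup(unit,e,unit)). Substituting into the earlier bindings gives Y1 := pair(op(6,tup(unit,e,unit)),4), S := tup(e,pair(op(6,tup(unit,e,unit)),4),unit).
MGU = { Y1 ↦ pair(op(6,tup(unit,e,unit)),4), B ↦ tup(unit,e,unit), S ↦ tup(e,pair(op(6,tup(unit,e,unit)),4),unit), V ↦ e, Y ↦ op(6,tup(unit,e,unit)) }, so Y1 ↦ pair(op(6,tup(unit,e,unit)),4).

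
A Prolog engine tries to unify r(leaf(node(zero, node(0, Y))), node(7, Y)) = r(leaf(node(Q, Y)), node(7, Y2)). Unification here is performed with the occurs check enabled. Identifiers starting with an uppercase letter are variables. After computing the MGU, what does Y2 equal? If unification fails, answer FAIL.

FAIL

Decompose r/2: leaf(node(zero, node(0, Y))) = leaf(node(Q, Y)),  node(7, Y) = node(7, Y2).
Decompose leaf/1: node(zero, node(0, Y)) = node(Q, Y).
Decompose node/2: zero = Q,  node(0, Y) = Y.
Bind Q := zero; no other remaining equation mentions Q.
Occurs check fails: Y occurs in node(0, Y); the equation Y = node(0, Y) has no finite solution.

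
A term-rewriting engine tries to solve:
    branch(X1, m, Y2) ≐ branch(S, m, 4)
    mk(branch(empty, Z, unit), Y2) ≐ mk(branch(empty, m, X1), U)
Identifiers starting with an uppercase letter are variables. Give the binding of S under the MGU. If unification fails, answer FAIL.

Decompose branch/3: X1 ≐ S,  m ≐ m,  Y2 ≐ 4.
Bind X1 := S; substituting into the one remaining equation that mentions X1 gives: mk(branch(empty, Z, unit), Y2) ≐ mk(branch(empty, m, S), U).
Delete trivial equation m ≐ m.
Bind Y2 := 4; substituting into the remaining equation gives: mk(branch(empty, Z, unit), 4) ≐ mk(branch(empty, m, S), U).
Decompose mk/2: branch(empty, Z, unit) ≐ branch(empty, m, S),  4 ≐ U.
Decompose branch/3: empty ≐ empty,  Z ≐ m,  unit ≐ S.
Delete trivial equation empty ≐ empty.
Bind Z := m; no other remaining equation mentions Z.
Bind S := unit; no other remaining equation mentions S. Substituting into the earlier binding gives X1 := unit.
Bind U := 4.
MGU = { X1 -> unit, Y2 -> 4, Z -> m, S -> unit, U -> 4 }, so S -> unit.

unit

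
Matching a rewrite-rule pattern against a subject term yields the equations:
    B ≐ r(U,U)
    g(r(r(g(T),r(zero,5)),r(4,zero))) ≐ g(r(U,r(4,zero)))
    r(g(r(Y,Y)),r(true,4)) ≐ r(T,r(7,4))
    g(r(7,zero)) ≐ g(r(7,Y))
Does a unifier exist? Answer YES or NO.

Bind B := r(U,U); no other remaining equation mentions B.
Decompose g/1: r(r(g(T),r(zero,5)),r(4,zero)) ≐ r(U,r(4,zero)).
Decompose r/2: r(g(T),r(zero,5)) ≐ U,  r(4,zero) ≐ r(4,zero).
Bind U := r(g(T),r(zero,5)); no other remaining equation mentions U. Substituting into the earlier binding gives B := r(r(g(T),r(zero,5)),r(g(T),r(zero,5))).
Delete trivial equation r(4,zero) ≐ r(4,zero).
Decompose r/2: g(r(Y,Y)) ≐ T,  r(true,4) ≐ r(7,4).
Bind T := g(r(Y,Y)); no other remaining equation mentions T. Substituting into the earlier bindings gives B := r(r(g(g(r(Y,Y))),r(zero,5)),r(g(g(r(Y,Y))),r(zero,5))), U := r(g(g(r(Y,Y))),r(zero,5)).
Decompose r/2: true ≐ 7,  4 ≐ 4.
Clash: constants true and 7 differ; no unifier exists.

NO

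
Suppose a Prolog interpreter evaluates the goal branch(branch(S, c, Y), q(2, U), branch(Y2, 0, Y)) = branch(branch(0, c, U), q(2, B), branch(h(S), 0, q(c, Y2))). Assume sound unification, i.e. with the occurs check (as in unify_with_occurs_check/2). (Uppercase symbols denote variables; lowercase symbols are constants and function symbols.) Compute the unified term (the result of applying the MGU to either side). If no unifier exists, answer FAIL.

Decompose branch/3: branch(S, c, Y) = branch(0, c, U),  q(2, U) = q(2, B),  branch(Y2, 0, Y) = branch(h(S), 0, q(c, Y2)).
Decompose branch/3: S = 0,  c = c,  Y = U.
Bind S := 0; substituting into the one remaining equation that mentions S gives: branch(Y2, 0, Y) = branch(h(0), 0, q(c, Y2)).
Delete trivial equation c = c.
Bind Y := U; substituting into the one remaining equation that mentions Y gives: branch(Y2, 0, U) = branch(h(0), 0, q(c, Y2)).
Decompose q/2: 2 = 2,  U = B.
Delete trivial equation 2 = 2.
Bind U := B; substituting into the remaining equation gives: branch(Y2, 0, B) = branch(h(0), 0, q(c, Y2)). Substituting into the earlier binding gives Y := B.
Decompose branch/3: Y2 = h(0),  0 = 0,  B = q(c, Y2).
Bind Y2 := h(0); substituting into the one remaining equation that mentions Y2 gives: B = q(c, h(0)).
Delete trivial equation 0 = 0.
Bind B := q(c, h(0)). Substituting into the earlier bindings gives Y := q(c, h(0)), U := q(c, h(0)).
Applying the MGU to either side gives branch(branch(0, c, q(c, h(0))), q(2, q(c, h(0))), branch(h(0), 0, q(c, h(0)))).

branch(branch(0, c, q(c, h(0))), q(2, q(c, h(0))), branch(h(0), 0, q(c, h(0))))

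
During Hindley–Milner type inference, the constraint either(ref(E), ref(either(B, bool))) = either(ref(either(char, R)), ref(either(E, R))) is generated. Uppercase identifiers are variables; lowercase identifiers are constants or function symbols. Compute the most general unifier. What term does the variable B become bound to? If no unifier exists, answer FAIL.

either(char, bool)

Decompose either/2: ref(E) = ref(either(char, R)),  ref(either(B, bool)) = ref(either(E, R)).
Decompose ref/1: E = either(char, R).
Bind E := either(char, R); substituting into the remaining equation gives: ref(either(B, bool)) = ref(either(either(char, R), R)).
Decompose ref/1: either(B, bool) = either(either(char, R), R).
Decompose either/2: B = either(char, R),  bool = R.
Bind B := either(char, R); no other remaining equation mentions B.
Bind R := bool. Substituting into the earlier bindings gives E := either(char, bool), B := either(char, bool).
MGU = { E ↦ either(char, bool), B ↦ either(char, bool), R ↦ bool }, so B ↦ either(char, bool).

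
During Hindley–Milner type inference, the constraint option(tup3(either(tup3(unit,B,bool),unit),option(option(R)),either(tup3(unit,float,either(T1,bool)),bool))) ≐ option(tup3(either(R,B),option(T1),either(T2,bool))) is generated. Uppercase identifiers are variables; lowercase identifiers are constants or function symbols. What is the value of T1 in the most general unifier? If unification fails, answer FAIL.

option(tup3(unit,unit,bool))

Decompose option/1: tup3(either(tup3(unit,B,bool),unit),option(option(R)),either(tup3(unit,float,either(T1,bool)),bool)) ≐ tup3(either(R,B),option(T1),either(T2,bool)).
Decompose tup3/3: either(tup3(unit,B,bool),unit) ≐ either(R,B),  option(option(R)) ≐ option(T1),  either(tup3(unit,float,either(T1,bool)),bool) ≐ either(T2,bool).
Decompose either/2: tup3(unit,B,bool) ≐ R,  unit ≐ B.
Bind R := tup3(unit,B,bool); substituting into the one remaining equation that mentions R gives: option(option(tup3(unit,B,bool))) ≐ option(T1).
Bind B := unit; substituting into the one remaining equation that mentions B gives: option(option(tup3(unit,unit,bool))) ≐ option(T1). Substituting into the earlier binding gives R := tup3(unit,unit,bool).
Decompose option/1: option(tup3(unit,unit,bool)) ≐ T1.
Bind T1 := option(tup3(unit,unit,bool)); substituting into the remaining equation gives: either(tup3(unit,float,either(option(tup3(unit,unit,bool)),bool)),bool) ≐ either(T2,bool).
Decompose either/2: tup3(unit,float,either(option(tup3(unit,unit,bool)),bool)) ≐ T2,  bool ≐ bool.
Bind T2 := tup3(unit,float,either(option(tup3(unit,unit,bool)),bool)); no other remaining equation mentions T2.
Delete trivial equation bool ≐ bool.
MGU = { R ↦ tup3(unit,unit,bool), B ↦ unit, T1 ↦ option(tup3(unit,unit,bool)), T2 ↦ tup3(unit,float,either(option(tup3(unit,unit,bool)),bool)) }, so T1 ↦ option(tup3(unit,unit,bool)).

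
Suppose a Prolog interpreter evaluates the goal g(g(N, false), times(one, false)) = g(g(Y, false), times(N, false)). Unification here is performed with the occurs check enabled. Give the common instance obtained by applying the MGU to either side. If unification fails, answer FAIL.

g(g(one, false), times(one, false))

Decompose g/2: g(N, false) = g(Y, false),  times(one, false) = times(N, false).
Decompose g/2: N = Y,  false = false.
Bind N := Y; substituting into the one remaining equation that mentions N gives: times(one, false) = times(Y, false).
Delete trivial equation false = false.
Decompose times/2: one = Y,  false = false.
Bind Y := one; no other remaining equation mentions Y. Substituting into the earlier binding gives N := one.
Delete trivial equation false = false.
Applying the MGU to either side gives g(g(one, false), times(one, false)).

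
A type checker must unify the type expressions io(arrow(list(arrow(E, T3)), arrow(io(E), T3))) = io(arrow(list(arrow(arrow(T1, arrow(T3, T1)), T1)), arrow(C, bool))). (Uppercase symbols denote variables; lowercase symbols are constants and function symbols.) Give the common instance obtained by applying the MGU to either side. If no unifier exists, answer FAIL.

io(arrow(list(arrow(arrow(bool, arrow(bool, bool)), bool)), arrow(io(arrow(bool, arrow(bool, bool))), bool)))

Decompose io/1: arrow(list(arrow(E, T3)), arrow(io(E), T3)) = arrow(list(arrow(arrow(T1, arrow(T3, T1)), T1)), arrow(C, bool)).
Decompose arrow/2: list(arrow(E, T3)) = list(arrow(arrow(T1, arrow(T3, T1)), T1)),  arrow(io(E), T3) = arrow(C, bool).
Decompose list/1: arrow(E, T3) = arrow(arrow(T1, arrow(T3, T1)), T1).
Decompose arrow/2: E = arrow(T1, arrow(T3, T1)),  T3 = T1.
Bind E := arrow(T1, arrow(T3, T1)); substituting into the one remaining equation that mentions E gives: arrow(io(arrow(T1, arrow(T3, T1))), T3) = arrow(C, bool).
Bind T3 := T1; substituting into the remaining equation gives: arrow(io(arrow(T1, arrow(T1, T1))), T1) = arrow(C, bool). Substituting into the earlier binding gives E := arrow(T1, arrow(T1, T1)).
Decompose arrow/2: io(arrow(T1, arrow(T1, T1))) = C,  T1 = bool.
Bind C := io(arrow(T1, arrow(T1, T1))); no other remaining equation mentions C.
Bind T1 := bool. Substituting into the earlier bindings gives E := arrow(bool, arrow(bool, bool)), T3 := bool, C := io(arrow(bool, arrow(bool, bool))).
Applying the MGU to either side gives io(arrow(list(arrow(arrow(bool, arrow(bool, bool)), bool)), arrow(io(arrow(bool, arrow(bool, bool))), bool))).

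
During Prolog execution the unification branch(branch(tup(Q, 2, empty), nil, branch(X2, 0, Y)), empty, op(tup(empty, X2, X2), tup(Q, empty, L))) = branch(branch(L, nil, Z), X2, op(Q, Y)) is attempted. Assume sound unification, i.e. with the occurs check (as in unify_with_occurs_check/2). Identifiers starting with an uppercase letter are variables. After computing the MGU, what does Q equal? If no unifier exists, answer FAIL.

tup(empty, empty, empty)

Decompose branch/3: branch(tup(Q, 2, empty), nil, branch(X2, 0, Y)) = branch(L, nil, Z),  empty = X2,  op(tup(empty, X2, X2), tup(Q, empty, L)) = op(Q, Y).
Decompose branch/3: tup(Q, 2, empty) = L,  nil = nil,  branch(X2, 0, Y) = Z.
Bind L := tup(Q, 2, empty); substituting into the one remaining equation that mentions L gives: op(tup(empty, X2, X2), tup(Q, empty, tup(Q, 2, empty))) = op(Q, Y).
Delete trivial equation nil = nil.
Bind Z := branch(X2, 0, Y); no other remaining equation mentions Z.
Bind X2 := empty; substituting into the remaining equation gives: op(tup(empty, empty, empty), tup(Q, empty, tup(Q, 2, empty))) = op(Q, Y). Substituting into the earlier binding gives Z := branch(empty, 0, Y).
Decompose op/2: tup(empty, empty, empty) = Q,  tup(Q, empty, tup(Q, 2, empty)) = Y.
Bind Q := tup(empty, empty, empty); substituting into the remaining equation gives: tup(tup(empty, empty, empty), empty, tup(tup(empty, empty, empty), 2, empty)) = Y. Substituting into the earlier binding gives L := tup(tup(empty, empty, empty), 2, empty).
Bind Y := tup(tup(empty, empty, empty), empty, tup(tup(empty, empty, empty), 2, empty)). Substituting into the earlier binding gives Z := branch(empty, 0, tup(tup(empty, empty, empty), empty, tup(tup(empty, empty, empty), 2, empty))).
MGU = { L ↦ tup(tup(empty, empty, empty), 2, empty), Z ↦ branch(empty, 0, tup(tup(empty, empty, empty), empty, tup(tup(empty, empty, empty), 2, empty))), X2 ↦ empty, Q ↦ tup(empty, empty, empty), Y ↦ tup(tup(empty, empty, empty), empty, tup(tup(empty, empty, empty), 2, empty)) }, so Q ↦ tup(empty, empty, empty).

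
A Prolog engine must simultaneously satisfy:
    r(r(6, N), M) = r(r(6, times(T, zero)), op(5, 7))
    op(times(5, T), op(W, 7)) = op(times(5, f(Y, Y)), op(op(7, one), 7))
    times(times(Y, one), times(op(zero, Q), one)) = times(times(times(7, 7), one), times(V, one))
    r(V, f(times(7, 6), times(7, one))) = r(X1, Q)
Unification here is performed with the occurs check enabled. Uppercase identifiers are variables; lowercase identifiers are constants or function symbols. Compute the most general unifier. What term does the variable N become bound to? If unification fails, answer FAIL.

times(f(times(7, 7), times(7, 7)), zero)

Decompose r/2: r(6, N) = r(6, times(T, zero)),  M = op(5, 7).
Decompose r/2: 6 = 6,  N = times(T, zero).
Delete trivial equation 6 = 6.
Bind N := times(T, zero); no other remaining equation mentions N.
Bind M := op(5, 7); no other remaining equation mentions M.
Decompose op/2: times(5, T) = times(5, f(Y, Y)),  op(W, 7) = op(op(7, one), 7).
Decompose times/2: 5 = 5,  T = f(Y, Y).
Delete trivial equation 5 = 5.
Bind T := f(Y, Y); no other remaining equation mentions T. Substituting into the earlier binding gives N := times(f(Y, Y), zero).
Decompose op/2: W = op(7, one),  7 = 7.
Bind W := op(7, one); no other remaining equation mentions W.
Delete trivial equation 7 = 7.
Decompose times/2: times(Y, one) = times(times(7, 7), one),  times(op(zero, Q), one) = times(V, one).
Decompose times/2: Y = times(7, 7),  one = one.
Bind Y := times(7, 7); no other remaining equation mentions Y. Substituting into the earlier bindings gives N := times(f(times(7, 7), times(7, 7)), zero), T := f(times(7, 7), times(7, 7)).
Delete trivial equation one = one.
Decompose times/2: op(zero, Q) = V,  one = one.
Bind V := op(zero, Q); substituting into the one remaining equation that mentions V gives: r(op(zero, Q), f(times(7, 6), times(7, one))) = r(X1, Q).
Delete trivial equation one = one.
Decompose r/2: op(zero, Q) = X1,  f(times(7, 6), times(7, one)) = Q.
Bind X1 := op(zero, Q); no other remaining equation mentions X1.
Bind Q := f(times(7, 6), times(7, one)). Substituting into the earlier bindings gives V := op(zero, f(times(7, 6), times(7, one))), X1 := op(zero, f(times(7, 6), times(7, one))).
MGU = { N -> times(f(times(7, 7), times(7, 7)), zero), M -> op(5, 7), T -> f(times(7, 7), times(7, 7)), W -> op(7, one), Y -> times(7, 7), V -> op(zero, f(times(7, 6), times(7, one))), X1 -> op(zero, f(times(7, 6), times(7, one))), Q -> f(times(7, 6), times(7, one)) }, so N -> times(f(times(7, 7), times(7, 7)), zero).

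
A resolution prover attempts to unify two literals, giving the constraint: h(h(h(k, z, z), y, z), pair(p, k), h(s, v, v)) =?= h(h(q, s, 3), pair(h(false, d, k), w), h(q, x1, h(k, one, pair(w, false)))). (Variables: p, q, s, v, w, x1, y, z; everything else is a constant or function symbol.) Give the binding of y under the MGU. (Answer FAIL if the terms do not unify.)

Decompose h/3: h(h(k, z, z), y, z) =?= h(q, s, 3),  pair(p, k) =?= pair(h(false, d, k), w),  h(s, v, v) =?= h(q, x1, h(k, one, pair(w, false))).
Decompose h/3: h(k, z, z) =?= q,  y =?= s,  z =?= 3.
Bind q := h(k, z, z); substituting into the one remaining equation that mentions q gives: h(s, v, v) =?= h(h(k, z, z), x1, h(k, one, pair(w, false))).
Bind y := s; no other remaining equation mentions y.
Bind z := 3; substituting into the one remaining equation that mentions z gives: h(s, v, v) =?= h(h(k, 3, 3), x1, h(k, one, pair(w, false))). Substituting into the earlier binding gives q := h(k, 3, 3).
Decompose pair/2: p =?= h(false, d, k),  k =?= w.
Bind p := h(false, d, k); no other remaining equation mentions p.
Bind w := k; substituting into the remaining equation gives: h(s, v, v) =?= h(h(k, 3, 3), x1, h(k, one, pair(k, false))).
Decompose h/3: s =?= h(k, 3, 3),  v =?= x1,  v =?= h(k, one, pair(k, false)).
Bind s := h(k, 3, 3); no other remaining equation mentions s. Substituting into the earlier binding gives y := h(k, 3, 3).
Bind v := x1; substituting into the remaining equation gives: x1 =?= h(k, one, pair(k, false)).
Bind x1 := h(k, one, pair(k, false)). Substituting into the earlier binding gives v := h(k, one, pair(k, false)).
MGU = { q -> h(k, 3, 3), y -> h(k, 3, 3), z -> 3, p -> h(false, d, k), w -> k, s -> h(k, 3, 3), v -> h(k, one, pair(k, false)), x1 -> h(k, one, pair(k, false)) }, so y -> h(k, 3, 3).

h(k, 3, 3)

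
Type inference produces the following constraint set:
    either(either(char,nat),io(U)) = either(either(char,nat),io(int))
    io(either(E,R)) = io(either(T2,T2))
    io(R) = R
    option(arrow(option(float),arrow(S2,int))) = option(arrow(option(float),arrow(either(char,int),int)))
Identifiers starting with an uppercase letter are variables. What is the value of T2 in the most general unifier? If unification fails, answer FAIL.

FAIL

Decompose either/2: either(char,nat) = either(char,nat),  io(U) = io(int).
Delete trivial equation either(char,nat) = either(char,nat).
Decompose io/1: U = int.
Bind U := int; no other remaining equation mentions U.
Decompose io/1: either(E,R) = either(T2,T2).
Decompose either/2: E = T2,  R = T2.
Bind E := T2; no other remaining equation mentions E.
Bind R := T2; substituting into the one remaining equation that mentions R gives: io(T2) = T2.
Occurs check fails: T2 occurs in io(T2); the equation T2 = io(T2) has no finite solution.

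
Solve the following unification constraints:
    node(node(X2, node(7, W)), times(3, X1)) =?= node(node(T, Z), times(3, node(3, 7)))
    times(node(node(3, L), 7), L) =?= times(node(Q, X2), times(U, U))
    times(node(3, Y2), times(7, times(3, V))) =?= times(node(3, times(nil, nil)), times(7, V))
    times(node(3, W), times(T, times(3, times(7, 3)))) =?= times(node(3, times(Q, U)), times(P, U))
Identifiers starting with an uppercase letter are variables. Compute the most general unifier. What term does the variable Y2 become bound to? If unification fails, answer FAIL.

FAIL

Decompose node/2: node(X2, node(7, W)) =?= node(T, Z),  times(3, X1) =?= times(3, node(3, 7)).
Decompose node/2: X2 =?= T,  node(7, W) =?= Z.
Bind X2 := T; substituting into the one remaining equation that mentions X2 gives: times(node(node(3, L), 7), L) =?= times(node(Q, T), times(U, U)).
Bind Z := node(7, W); no other remaining equation mentions Z.
Decompose times/2: 3 =?= 3,  X1 =?= node(3, 7).
Delete trivial equation 3 =?= 3.
Bind X1 := node(3, 7); no other remaining equation mentions X1.
Decompose times/2: node(node(3, L), 7) =?= node(Q, T),  L =?= times(U, U).
Decompose node/2: node(3, L) =?= Q,  7 =?= T.
Bind Q := node(3, L); substituting into the one remaining equation that mentions Q gives: times(node(3, W), times(T, times(3, times(7, 3)))) =?= times(node(3, times(node(3, L), U)), times(P, U)).
Bind T := 7; substituting into the one remaining equation that mentions T gives: times(node(3, W), times(7, times(3, times(7, 3)))) =?= times(node(3, times(node(3, L), U)), times(P, U)). Substituting into the earlier binding gives X2 := 7.
Bind L := times(U, U); substituting into the one remaining equation that mentions L gives: times(node(3, W), times(7, times(3, times(7, 3)))) =?= times(node(3, times(node(3, times(U, U)), U)), times(P, U)). Substituting into the earlier binding gives Q := node(3, times(U, U)).
Decompose times/2: node(3, Y2) =?= node(3, times(nil, nil)),  times(7, times(3, V)) =?= times(7, V).
Decompose node/2: 3 =?= 3,  Y2 =?= times(nil, nil).
Delete trivial equation 3 =?= 3.
Bind Y2 := times(nil, nil); no other remaining equation mentions Y2.
Decompose times/2: 7 =?= 7,  times(3, V) =?= V.
Delete trivial equation 7 =?= 7.
Occurs check fails: V occurs in times(3, V); the equation V =?= times(3, V) has no finite solution.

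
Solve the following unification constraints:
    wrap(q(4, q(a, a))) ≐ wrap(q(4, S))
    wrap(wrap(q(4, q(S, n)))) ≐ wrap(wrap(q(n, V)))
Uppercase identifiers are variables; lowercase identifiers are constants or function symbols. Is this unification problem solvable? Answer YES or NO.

Decompose wrap/1: q(4, q(a, a)) ≐ q(4, S).
Decompose q/2: 4 ≐ 4,  q(a, a) ≐ S.
Delete trivial equation 4 ≐ 4.
Bind S := q(a, a); substituting into the remaining equation gives: wrap(wrap(q(4, q(q(a, a), n)))) ≐ wrap(wrap(q(n, V))).
Decompose wrap/1: wrap(q(4, q(q(a, a), n))) ≐ wrap(q(n, V)).
Decompose wrap/1: q(4, q(q(a, a), n)) ≐ q(n, V).
Decompose q/2: 4 ≐ n,  q(q(a, a), n) ≐ V.
Clash: constants 4 and n differ; no unifier exists.

NO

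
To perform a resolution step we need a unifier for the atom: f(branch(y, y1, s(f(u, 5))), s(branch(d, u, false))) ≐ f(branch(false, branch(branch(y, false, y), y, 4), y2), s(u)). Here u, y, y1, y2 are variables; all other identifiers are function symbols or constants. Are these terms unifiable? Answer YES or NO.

Decompose f/2: branch(y, y1, s(f(u, 5))) ≐ branch(false, branch(branch(y, false, y), y, 4), y2),  s(branch(d, u, false)) ≐ s(u).
Decompose branch/3: y ≐ false,  y1 ≐ branch(branch(y, false, y), y, 4),  s(f(u, 5)) ≐ y2.
Bind y := false; substituting into the one remaining equation that mentions y gives: y1 ≐ branch(branch(false, false, false), false, 4).
Bind y1 := branch(branch(false, false, false), false, 4); no other remaining equation mentions y1.
Bind y2 := s(f(u, 5)); no other remaining equation mentions y2.
Decompose s/1: branch(d, u, false) ≐ u.
Occurs check fails: u occurs in branch(d, u, false); the equation u ≐ branch(d, u, false) has no finite solution.

NO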